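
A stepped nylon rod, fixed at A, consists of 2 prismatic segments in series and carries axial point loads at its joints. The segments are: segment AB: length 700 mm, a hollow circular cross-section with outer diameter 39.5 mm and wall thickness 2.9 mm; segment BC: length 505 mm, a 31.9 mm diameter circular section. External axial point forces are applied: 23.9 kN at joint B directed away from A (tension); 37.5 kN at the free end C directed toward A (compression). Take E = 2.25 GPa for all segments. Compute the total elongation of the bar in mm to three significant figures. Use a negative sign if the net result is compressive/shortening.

Internal axial forces (sectioning from the free end, tension +): N_BC = -37.5 kN, N_AB = -13.6 kN.
A_AB = 333.4 mm².
A_BC = 799.2 mm².
δ_AB = -13600·700/(333.4·2250) = -12.69 mm
δ_BC = -37500·505/(799.2·2250) = -10.53 mm
δ = Σδ_i = -23.22 mm.

-23.2 mm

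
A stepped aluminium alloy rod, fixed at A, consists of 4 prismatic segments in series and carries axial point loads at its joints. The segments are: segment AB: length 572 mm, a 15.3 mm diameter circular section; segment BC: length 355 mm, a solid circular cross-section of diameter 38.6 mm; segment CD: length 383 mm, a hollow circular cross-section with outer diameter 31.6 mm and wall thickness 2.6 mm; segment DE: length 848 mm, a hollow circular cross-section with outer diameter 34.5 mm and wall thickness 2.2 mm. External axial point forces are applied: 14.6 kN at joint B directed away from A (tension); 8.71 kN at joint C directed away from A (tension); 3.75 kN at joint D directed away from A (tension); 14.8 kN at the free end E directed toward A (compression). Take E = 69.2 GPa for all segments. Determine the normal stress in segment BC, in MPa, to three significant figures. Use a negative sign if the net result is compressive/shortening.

Internal axial forces (sectioning from the free end, tension +): N_DE = -14.8 kN, N_CD = -11.05 kN, N_BC = -2.34 kN, N_AB = 12.26 kN.
A_BC = 1170 mm².
σ_BC = N_BC/A_BC = -2340/1170 = -2 MPa.

-2.00 MPa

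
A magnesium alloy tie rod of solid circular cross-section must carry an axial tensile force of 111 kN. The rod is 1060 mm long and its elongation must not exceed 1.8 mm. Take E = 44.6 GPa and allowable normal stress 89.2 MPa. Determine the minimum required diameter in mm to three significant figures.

43.2 mm

Required area A ≥ P/σ_allow = 111000/89.2 = 1244 mm².
For a solid circular section, d ≥ √(4A/π) = 39.8 mm.
Elongation limit: A ≥ PL/(Eδ_allow) = 111000·1060/(44600·1.8) = 1466 mm² ⇒ d ≥ 43.2 mm.
The elongation limit governs.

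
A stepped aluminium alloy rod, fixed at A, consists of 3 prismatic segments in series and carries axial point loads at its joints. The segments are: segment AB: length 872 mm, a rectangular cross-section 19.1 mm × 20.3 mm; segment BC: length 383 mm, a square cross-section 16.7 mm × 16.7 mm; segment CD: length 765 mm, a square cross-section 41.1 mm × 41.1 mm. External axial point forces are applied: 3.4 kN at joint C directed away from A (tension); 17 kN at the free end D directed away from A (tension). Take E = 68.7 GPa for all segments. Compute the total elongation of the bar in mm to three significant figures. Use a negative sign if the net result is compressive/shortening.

Internal axial forces (sectioning from the free end, tension +): N_CD = 17 kN, N_BC = 20.4 kN, N_AB = 20.4 kN.
A_AB = 387.7 mm².
A_BC = 278.9 mm².
A_CD = 1689 mm².
δ_AB = 20400·872/(387.7·68700) = 0.6678 mm
δ_BC = 20400·383/(278.9·68700) = 0.4078 mm
δ_CD = 17000·765/(1689·68700) = 0.1121 mm
δ = Σδ_i = 1.188 mm.

1.19 mm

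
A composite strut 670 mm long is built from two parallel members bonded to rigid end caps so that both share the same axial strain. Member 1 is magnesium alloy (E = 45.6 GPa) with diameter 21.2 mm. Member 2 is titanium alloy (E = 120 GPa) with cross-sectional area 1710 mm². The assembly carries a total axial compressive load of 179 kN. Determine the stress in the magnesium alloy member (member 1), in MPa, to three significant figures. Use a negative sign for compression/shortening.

-36.9 MPa

A_1 = 353 mm².
Equal strain + equilibrium ⇒ each member carries load in proportion to AE: A₁E₁ = 16100000 N, A₂E₂ = 205200000 N, ΣAE = 221300000 N.
σ₁ = P·E₁/ΣAE = -179000·45600/221300000 = -36.88 MPa.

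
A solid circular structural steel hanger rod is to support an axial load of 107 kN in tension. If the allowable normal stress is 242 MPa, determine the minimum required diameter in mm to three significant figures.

23.7 mm

Required area A ≥ P/σ_allow = 107000/242 = 442.1 mm².
For a solid circular section, d ≥ √(4A/π) = 23.73 mm.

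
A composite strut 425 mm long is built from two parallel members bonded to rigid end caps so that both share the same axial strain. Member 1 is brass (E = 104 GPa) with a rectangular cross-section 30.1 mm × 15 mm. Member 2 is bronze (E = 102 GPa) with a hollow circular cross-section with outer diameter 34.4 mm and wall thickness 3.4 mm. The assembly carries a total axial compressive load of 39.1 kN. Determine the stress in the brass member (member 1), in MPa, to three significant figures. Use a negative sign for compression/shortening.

-50.4 MPa

A_1 = 451.5 mm².
A_2 = 331.1 mm².
Equal strain + equilibrium ⇒ each member carries load in proportion to AE: A₁E₁ = 46960000 N, A₂E₂ = 33770000 N, ΣAE = 80730000 N.
σ₁ = P·E₁/ΣAE = -39100·104000/80730000 = -50.37 MPa.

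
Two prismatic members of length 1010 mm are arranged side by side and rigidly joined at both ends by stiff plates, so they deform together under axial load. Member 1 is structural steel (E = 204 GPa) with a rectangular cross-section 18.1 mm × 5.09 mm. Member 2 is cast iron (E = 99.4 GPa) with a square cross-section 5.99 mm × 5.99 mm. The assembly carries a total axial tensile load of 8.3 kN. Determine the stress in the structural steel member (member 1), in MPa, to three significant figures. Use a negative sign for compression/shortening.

75.7 MPa

A_1 = 92.13 mm².
A_2 = 35.88 mm².
Equal strain + equilibrium ⇒ each member carries load in proportion to AE: A₁E₁ = 18790000 N, A₂E₂ = 3566000 N, ΣAE = 22360000 N.
σ₁ = P·E₁/ΣAE = 8300·204000/22360000 = 75.72 MPa.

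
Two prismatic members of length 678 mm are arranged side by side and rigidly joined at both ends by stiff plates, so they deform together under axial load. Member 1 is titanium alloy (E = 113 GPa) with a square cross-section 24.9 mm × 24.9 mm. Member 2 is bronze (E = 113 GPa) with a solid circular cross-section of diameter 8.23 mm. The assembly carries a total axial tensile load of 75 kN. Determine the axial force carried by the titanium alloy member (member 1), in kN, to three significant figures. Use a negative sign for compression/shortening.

A_1 = 620 mm².
A_2 = 53.2 mm².
Equal strain + equilibrium ⇒ each member carries load in proportion to AE: A₁E₁ = 70060000 N, A₂E₂ = 6011000 N, ΣAE = 76070000 N.
F₁ = P·A₁E₁/ΣAE = 75000·70060000/76070000 = 69070 N.

69.1 kN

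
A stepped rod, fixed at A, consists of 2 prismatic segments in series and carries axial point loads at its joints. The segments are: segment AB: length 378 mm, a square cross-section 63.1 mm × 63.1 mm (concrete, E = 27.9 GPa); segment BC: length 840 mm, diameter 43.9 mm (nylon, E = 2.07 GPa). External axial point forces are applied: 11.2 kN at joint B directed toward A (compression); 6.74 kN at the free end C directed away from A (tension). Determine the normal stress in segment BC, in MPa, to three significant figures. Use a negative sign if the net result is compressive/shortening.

4.45 MPa

Internal axial forces (sectioning from the free end, tension +): N_BC = 6.74 kN, N_AB = -4.46 kN.
A_BC = 1514 mm².
σ_BC = N_BC/A_BC = 6740/1514 = 4.453 MPa.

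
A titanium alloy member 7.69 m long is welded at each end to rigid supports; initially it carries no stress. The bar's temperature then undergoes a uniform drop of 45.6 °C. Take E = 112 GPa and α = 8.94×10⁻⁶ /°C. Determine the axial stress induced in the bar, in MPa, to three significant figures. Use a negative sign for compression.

45.7 MPa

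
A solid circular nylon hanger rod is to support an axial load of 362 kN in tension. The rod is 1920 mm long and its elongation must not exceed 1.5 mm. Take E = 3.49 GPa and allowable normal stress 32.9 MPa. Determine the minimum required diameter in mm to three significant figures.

411 mm

Required area A ≥ P/σ_allow = 362000/32.9 = 11000 mm².
For a solid circular section, d ≥ √(4A/π) = 118.4 mm.
Elongation limit: A ≥ PL/(Eδ_allow) = 362000·1920/(3490·1.5) = 132800 mm² ⇒ d ≥ 411.2 mm.
The elongation limit governs.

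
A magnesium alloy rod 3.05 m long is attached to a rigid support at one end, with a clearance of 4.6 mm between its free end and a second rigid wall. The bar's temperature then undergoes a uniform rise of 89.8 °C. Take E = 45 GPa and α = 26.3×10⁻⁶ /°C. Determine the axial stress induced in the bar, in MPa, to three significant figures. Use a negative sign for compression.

-38.4 MPa

Free thermal expansion αLΔT = 26.3e-6 · 3050 · 89.8 = 7.203 mm.
The walls engage after the gap closes; constrained expansion = 7.203 − 4.6 = 2.603 mm.
The walls impose strain ε = −(2.603)/3050 = -8.5354e-04; σ = Eε = 45000 · -8.5354e-04 = -38.41 MPa.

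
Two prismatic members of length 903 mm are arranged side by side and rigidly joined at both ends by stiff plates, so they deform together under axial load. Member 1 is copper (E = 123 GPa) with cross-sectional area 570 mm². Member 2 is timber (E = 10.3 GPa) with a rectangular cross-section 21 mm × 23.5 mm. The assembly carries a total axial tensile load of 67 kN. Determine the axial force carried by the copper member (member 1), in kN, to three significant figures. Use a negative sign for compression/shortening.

A_2 = 493.5 mm².
Equal strain + equilibrium ⇒ each member carries load in proportion to AE: A₁E₁ = 70110000 N, A₂E₂ = 5083000 N, ΣAE = 75190000 N.
F₁ = P·A₁E₁/ΣAE = 67000·70110000/75190000 = 62470 N.

62.5 kN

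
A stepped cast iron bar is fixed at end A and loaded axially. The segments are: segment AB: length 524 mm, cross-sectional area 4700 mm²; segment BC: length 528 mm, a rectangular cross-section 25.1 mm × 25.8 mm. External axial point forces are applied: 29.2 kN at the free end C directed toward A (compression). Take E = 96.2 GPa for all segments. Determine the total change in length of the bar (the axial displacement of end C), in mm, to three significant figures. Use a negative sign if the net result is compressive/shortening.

Internal axial forces (sectioning from the free end, tension +): N_BC = -29.2 kN, N_AB = -29.2 kN.
A_BC = 647.6 mm².
δ_AB = -29200·524/(4700·96200) = -0.03384 mm
δ_BC = -29200·528/(647.6·96200) = -0.2475 mm
δ = Σδ_i = -0.2813 mm.

-0.281 mm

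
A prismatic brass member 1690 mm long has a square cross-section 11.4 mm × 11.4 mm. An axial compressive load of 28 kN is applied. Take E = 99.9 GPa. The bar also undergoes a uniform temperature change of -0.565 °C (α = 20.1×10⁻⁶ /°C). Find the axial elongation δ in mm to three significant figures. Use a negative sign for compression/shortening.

A = 130 mm².
δ_mech = NL/(AE) = -28000·1690/(130·99900) = -3.645 mm.
δ_thermal = αLΔT = 20.1e-6·1690·-0.565 = -0.01919 mm.
δ = δ_mech + δ_thermal = -3.664 mm.

-3.66 mm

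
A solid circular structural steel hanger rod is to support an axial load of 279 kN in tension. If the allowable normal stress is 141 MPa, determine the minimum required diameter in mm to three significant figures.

Required area A ≥ P/σ_allow = 279000/141 = 1979 mm².
For a solid circular section, d ≥ √(4A/π) = 50.19 mm.

50.2 mm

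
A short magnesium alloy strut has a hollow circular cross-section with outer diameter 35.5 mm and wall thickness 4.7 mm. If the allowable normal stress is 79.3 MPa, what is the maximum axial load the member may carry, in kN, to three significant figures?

A = 454.8 mm².
P_max = σ_allow · A = 79.3 · 454.8 = 36060 N = 36.06 kN.

36.1 kN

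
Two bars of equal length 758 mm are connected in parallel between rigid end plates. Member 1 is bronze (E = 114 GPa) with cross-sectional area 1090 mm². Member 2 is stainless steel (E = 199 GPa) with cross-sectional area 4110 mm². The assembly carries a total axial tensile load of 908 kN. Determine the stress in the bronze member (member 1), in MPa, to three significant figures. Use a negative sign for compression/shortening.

110 MPa

Equal strain + equilibrium ⇒ each member carries load in proportion to AE: A₁E₁ = 124300000 N, A₂E₂ = 817900000 N, ΣAE = 942200000 N.
σ₁ = P·E₁/ΣAE = 908000·114000/942200000 = 109.9 MPa.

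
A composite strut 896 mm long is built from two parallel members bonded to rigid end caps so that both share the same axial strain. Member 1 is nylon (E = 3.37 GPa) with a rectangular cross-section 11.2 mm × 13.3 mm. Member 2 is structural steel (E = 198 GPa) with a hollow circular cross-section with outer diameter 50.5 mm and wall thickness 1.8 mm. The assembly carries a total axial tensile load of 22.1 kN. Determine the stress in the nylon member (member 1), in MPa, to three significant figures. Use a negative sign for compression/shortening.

A_1 = 149 mm².
A_2 = 275.4 mm².
Equal strain + equilibrium ⇒ each member carries load in proportion to AE: A₁E₁ = 502000 N, A₂E₂ = 54530000 N, ΣAE = 55030000 N.
σ₁ = P·E₁/ΣAE = 22100·3370/55030000 = 1.353 MPa.

1.35 MPa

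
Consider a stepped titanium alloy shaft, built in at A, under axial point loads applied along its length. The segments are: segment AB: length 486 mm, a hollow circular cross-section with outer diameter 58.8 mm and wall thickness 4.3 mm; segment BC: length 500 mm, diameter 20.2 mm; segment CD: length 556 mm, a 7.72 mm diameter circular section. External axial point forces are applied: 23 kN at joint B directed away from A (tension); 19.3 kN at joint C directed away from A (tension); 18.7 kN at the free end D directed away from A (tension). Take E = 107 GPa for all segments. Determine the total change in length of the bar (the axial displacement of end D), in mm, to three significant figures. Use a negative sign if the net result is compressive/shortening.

3.01 mm

Internal axial forces (sectioning from the free end, tension +): N_CD = 18.7 kN, N_BC = 38 kN, N_AB = 61 kN.
A_AB = 736.2 mm².
A_BC = 320.5 mm².
A_CD = 46.81 mm².
δ_AB = 61000·486/(736.2·107000) = 0.3763 mm
δ_BC = 38000·500/(320.5·107000) = 0.5541 mm
δ_CD = 18700·556/(46.81·107000) = 2.076 mm
δ = Σδ_i = 3.006 mm.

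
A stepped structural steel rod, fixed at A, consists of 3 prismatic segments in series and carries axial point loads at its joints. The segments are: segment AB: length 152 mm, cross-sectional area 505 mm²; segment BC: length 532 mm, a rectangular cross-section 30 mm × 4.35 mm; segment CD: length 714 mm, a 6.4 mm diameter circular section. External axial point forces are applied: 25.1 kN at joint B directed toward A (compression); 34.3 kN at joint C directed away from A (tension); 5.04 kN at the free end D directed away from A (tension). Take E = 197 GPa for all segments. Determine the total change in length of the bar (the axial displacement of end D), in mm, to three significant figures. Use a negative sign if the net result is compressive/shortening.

Internal axial forces (sectioning from the free end, tension +): N_CD = 5.04 kN, N_BC = 39.34 kN, N_AB = 14.24 kN.
A_BC = 130.5 mm².
A_CD = 32.17 mm².
δ_AB = 14240·152/(505·197000) = 0.02176 mm
δ_BC = 39340·532/(130.5·197000) = 0.8141 mm
δ_CD = 5040·714/(32.17·197000) = 0.5678 mm
δ = Σδ_i = 1.404 mm.

1.40 mm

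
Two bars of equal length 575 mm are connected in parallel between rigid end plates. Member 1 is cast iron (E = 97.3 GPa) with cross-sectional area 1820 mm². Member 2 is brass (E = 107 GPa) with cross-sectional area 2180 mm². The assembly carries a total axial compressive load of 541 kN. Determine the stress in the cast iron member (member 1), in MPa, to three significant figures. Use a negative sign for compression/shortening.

-128 MPa

Equal strain + equilibrium ⇒ each member carries load in proportion to AE: A₁E₁ = 177100000 N, A₂E₂ = 233300000 N, ΣAE = 410300000 N.
σ₁ = P·E₁/ΣAE = -541000·97300/410300000 = -128.3 MPa.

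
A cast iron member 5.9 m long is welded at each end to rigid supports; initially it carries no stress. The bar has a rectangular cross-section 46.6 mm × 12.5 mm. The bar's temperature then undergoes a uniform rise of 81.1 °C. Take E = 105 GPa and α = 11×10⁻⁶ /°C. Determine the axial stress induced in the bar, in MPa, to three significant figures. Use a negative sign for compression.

-93.7 MPa

Free thermal expansion αLΔT = 11e-6 · 5900 · 81.1 = 5.263 mm.
The walls impose strain ε = −(5.263)/5900 = -8.9210e-04; σ = Eε = 105000 · -8.9210e-04 = -93.67 MPa.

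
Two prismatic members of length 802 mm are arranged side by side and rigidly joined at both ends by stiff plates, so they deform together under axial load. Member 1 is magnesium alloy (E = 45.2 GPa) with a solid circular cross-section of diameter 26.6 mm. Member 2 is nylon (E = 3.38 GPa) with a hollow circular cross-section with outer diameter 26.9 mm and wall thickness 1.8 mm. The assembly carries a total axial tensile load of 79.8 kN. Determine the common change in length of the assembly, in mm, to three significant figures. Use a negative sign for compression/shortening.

2.50 mm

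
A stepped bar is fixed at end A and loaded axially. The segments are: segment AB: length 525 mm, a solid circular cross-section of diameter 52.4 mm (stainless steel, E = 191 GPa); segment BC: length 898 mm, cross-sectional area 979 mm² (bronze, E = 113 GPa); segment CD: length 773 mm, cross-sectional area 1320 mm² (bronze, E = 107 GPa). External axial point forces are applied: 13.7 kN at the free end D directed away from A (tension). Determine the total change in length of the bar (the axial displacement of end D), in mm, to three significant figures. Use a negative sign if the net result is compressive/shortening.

Internal axial forces (sectioning from the free end, tension +): N_CD = 13.7 kN, N_BC = 13.7 kN, N_AB = 13.7 kN.
A_AB = 2157 mm².
δ_AB = 13700·525/(2157·191000) = 0.01746 mm
δ_BC = 13700·898/(979·113000) = 0.1112 mm
δ_CD = 13700·773/(1320·107000) = 0.07498 mm
δ = Σδ_i = 0.2036 mm.

0.204 mm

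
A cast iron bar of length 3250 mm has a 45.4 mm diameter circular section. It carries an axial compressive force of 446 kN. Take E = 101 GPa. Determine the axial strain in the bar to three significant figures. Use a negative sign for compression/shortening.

A = 1619 mm².
σ = N/A = -275.5 MPa; ε = σ/E = -275.5/101000 = -2.728e-03.

-0.00273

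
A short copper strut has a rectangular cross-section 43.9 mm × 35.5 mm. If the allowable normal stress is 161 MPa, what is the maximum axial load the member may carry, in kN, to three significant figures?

A = 1558 mm².
P_max = σ_allow · A = 161 · 1558 = 250900 N = 250.9 kN.

251 kN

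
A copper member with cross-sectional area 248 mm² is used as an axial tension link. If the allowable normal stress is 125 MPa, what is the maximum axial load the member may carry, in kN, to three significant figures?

P_max = σ_allow · A = 125 · 248 = 31000 N = 31 kN.

31.0 kN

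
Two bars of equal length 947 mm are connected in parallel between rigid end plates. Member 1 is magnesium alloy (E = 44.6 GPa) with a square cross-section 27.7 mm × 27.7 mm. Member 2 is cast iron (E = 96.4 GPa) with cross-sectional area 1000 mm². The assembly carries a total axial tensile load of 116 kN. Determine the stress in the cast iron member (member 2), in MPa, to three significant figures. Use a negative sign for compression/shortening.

85.6 MPa

A_1 = 767.3 mm².
Equal strain + equilibrium ⇒ each member carries load in proportion to AE: A₁E₁ = 34220000 N, A₂E₂ = 96400000 N, ΣAE = 130600000 N.
σ₂ = P·E₂/ΣAE = 116000·96400/130600000 = 85.61 MPa.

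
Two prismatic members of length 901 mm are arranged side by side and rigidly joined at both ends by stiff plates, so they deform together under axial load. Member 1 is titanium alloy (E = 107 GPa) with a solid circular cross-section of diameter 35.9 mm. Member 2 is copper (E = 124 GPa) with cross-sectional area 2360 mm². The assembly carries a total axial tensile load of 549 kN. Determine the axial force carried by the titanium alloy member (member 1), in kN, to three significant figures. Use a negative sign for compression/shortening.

148 kN

A_1 = 1012 mm².
Equal strain + equilibrium ⇒ each member carries load in proportion to AE: A₁E₁ = 108300000 N, A₂E₂ = 292600000 N, ΣAE = 400900000 N.
F₁ = P·A₁E₁/ΣAE = 549000·108300000/400900000 = 148300 N.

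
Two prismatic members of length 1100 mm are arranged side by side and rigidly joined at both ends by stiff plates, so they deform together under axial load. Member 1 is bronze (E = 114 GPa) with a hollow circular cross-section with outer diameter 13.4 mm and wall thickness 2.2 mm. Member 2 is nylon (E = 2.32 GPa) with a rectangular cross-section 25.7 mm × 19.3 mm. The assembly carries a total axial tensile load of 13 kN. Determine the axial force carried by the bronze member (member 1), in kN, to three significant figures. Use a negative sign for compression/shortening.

A_1 = 77.41 mm².
A_2 = 496 mm².
Equal strain + equilibrium ⇒ each member carries load in proportion to AE: A₁E₁ = 8825000 N, A₂E₂ = 1151000 N, ΣAE = 9975000 N.
F₁ = P·A₁E₁/ΣAE = 13000·8825000/9975000 = 11500 N.

11.5 kN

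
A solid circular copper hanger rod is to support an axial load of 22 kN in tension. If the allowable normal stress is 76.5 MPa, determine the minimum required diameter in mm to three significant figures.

Required area A ≥ P/σ_allow = 22000/76.5 = 287.6 mm².
For a solid circular section, d ≥ √(4A/π) = 19.14 mm.

19.1 mm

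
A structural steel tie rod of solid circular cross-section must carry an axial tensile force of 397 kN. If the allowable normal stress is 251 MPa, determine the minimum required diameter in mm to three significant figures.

44.9 mm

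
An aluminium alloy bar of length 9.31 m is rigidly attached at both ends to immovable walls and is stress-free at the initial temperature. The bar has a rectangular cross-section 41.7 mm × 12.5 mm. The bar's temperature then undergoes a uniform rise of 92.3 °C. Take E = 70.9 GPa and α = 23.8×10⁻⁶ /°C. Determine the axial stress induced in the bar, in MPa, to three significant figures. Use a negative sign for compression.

Free thermal expansion αLΔT = 23.8e-6 · 9310 · 92.3 = 20.45 mm.
The walls impose strain ε = −(20.45)/9310 = -2.1967e-03; σ = Eε = 70900 · -2.1967e-03 = -155.7 MPa.

-156 MPa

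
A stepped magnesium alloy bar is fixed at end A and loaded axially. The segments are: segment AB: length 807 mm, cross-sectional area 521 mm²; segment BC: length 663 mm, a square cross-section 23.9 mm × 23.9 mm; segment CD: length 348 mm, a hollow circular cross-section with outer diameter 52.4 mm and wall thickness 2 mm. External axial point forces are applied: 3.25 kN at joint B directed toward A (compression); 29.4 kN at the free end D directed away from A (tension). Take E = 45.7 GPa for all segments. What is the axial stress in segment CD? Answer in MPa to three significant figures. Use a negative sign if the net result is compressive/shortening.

Internal axial forces (sectioning from the free end, tension +): N_CD = 29.4 kN, N_BC = 29.4 kN, N_AB = 26.15 kN.
A_CD = 316.7 mm².
σ_CD = N_CD/A_CD = 29400/316.7 = 92.84 MPa.

92.8 MPa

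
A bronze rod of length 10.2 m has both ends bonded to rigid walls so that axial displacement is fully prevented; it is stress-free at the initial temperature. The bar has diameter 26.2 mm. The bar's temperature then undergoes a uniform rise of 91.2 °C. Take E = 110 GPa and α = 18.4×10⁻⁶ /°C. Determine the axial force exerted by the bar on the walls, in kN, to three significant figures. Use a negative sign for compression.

-99.5 kN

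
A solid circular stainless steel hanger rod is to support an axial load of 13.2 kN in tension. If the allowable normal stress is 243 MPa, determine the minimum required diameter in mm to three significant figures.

8.32 mm

Required area A ≥ P/σ_allow = 13200/243 = 54.32 mm².
For a solid circular section, d ≥ √(4A/π) = 8.316 mm.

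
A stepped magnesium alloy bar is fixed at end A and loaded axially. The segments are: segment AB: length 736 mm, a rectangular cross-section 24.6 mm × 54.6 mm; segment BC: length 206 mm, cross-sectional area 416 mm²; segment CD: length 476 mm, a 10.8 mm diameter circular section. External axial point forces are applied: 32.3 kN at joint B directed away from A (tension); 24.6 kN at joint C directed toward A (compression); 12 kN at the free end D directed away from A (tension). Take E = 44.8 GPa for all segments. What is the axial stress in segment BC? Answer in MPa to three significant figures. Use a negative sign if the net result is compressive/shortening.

Internal axial forces (sectioning from the free end, tension +): N_CD = 12 kN, N_BC = -12.6 kN, N_AB = 19.7 kN.
σ_BC = N_BC/A_BC = -12600/416 = -30.29 MPa.

-30.3 MPa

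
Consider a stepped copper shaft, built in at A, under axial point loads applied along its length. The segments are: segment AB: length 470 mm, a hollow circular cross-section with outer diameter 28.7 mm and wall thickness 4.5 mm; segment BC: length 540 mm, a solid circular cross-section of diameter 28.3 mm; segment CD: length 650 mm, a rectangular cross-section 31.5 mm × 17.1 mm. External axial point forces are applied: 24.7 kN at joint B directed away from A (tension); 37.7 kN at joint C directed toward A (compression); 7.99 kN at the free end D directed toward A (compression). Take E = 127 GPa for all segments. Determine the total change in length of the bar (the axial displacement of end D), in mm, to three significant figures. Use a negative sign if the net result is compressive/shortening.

Internal axial forces (sectioning from the free end, tension +): N_CD = -7.99 kN, N_BC = -45.69 kN, N_AB = -20.99 kN.
A_AB = 342.1 mm².
A_BC = 629 mm².
A_CD = 538.7 mm².
δ_AB = -20990·470/(342.1·127000) = -0.2271 mm
δ_BC = -45690·540/(629·127000) = -0.3089 mm
δ_CD = -7990·650/(538.7·127000) = -0.07592 mm
δ = Σδ_i = -0.6118 mm.

-0.612 mm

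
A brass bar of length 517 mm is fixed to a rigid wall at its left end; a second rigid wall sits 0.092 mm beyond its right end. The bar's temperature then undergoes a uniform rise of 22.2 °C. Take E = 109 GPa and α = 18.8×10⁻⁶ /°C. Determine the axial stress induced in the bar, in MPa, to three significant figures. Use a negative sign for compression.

-26.1 MPa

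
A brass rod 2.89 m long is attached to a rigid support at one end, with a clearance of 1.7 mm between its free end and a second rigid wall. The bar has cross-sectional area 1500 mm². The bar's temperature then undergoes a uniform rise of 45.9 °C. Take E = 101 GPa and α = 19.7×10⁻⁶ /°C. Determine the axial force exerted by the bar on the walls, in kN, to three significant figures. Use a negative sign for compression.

-47.9 kN

Free thermal expansion αLΔT = 19.7e-6 · 2890 · 45.9 = 2.613 mm.
The walls engage after the gap closes; constrained expansion = 2.613 − 1.7 = 0.9132 mm.
The walls impose strain ε = −(0.9132)/2890 = -3.1599e-04; σ = Eε = 101000 · -3.1599e-04 = -31.92 MPa.
Wall reaction R = σ·A = -31.92·1500 = -47870 N = -47.87 kN.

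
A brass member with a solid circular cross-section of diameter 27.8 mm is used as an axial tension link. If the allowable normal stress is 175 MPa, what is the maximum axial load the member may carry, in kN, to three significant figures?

A = 607 mm².
P_max = σ_allow · A = 175 · 607 = 106200 N = 106.2 kN.

106 kN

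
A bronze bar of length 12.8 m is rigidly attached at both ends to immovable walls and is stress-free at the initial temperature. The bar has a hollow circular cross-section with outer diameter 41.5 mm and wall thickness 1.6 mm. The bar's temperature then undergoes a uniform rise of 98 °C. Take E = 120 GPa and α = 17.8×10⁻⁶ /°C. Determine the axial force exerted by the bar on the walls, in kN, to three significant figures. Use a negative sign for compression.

Free thermal expansion αLΔT = 17.8e-6 · 12800 · 98 = 22.33 mm.
The walls impose strain ε = −(22.33)/12800 = -1.7444e-03; σ = Eε = 120000 · -1.7444e-03 = -209.3 MPa.
Wall reaction R = σ·A = -209.3·200.6 = -41980 N = -41.98 kN.

-42.0 kN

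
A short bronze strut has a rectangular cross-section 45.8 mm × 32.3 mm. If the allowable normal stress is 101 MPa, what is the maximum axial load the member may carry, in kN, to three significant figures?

149 kN

A = 1479 mm².
P_max = σ_allow · A = 101 · 1479 = 149400 N = 149.4 kN.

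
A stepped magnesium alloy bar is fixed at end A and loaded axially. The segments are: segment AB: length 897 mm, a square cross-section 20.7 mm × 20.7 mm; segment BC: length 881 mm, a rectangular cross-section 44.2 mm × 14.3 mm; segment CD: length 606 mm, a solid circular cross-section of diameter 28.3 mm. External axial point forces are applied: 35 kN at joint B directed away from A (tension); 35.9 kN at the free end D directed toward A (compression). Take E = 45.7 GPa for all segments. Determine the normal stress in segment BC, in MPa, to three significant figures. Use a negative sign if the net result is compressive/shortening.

-56.8 MPa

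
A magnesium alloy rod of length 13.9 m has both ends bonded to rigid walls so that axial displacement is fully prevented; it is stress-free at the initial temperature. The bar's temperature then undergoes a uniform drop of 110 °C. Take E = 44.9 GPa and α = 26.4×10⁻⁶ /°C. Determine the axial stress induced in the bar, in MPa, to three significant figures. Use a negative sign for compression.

Free thermal expansion αLΔT = 26.4e-6 · 13900 · -110 = -40.37 mm.
The walls impose strain ε = −(-40.37)/13900 = 2.9040e-03; σ = Eε = 44900 · 2.9040e-03 = 130.4 MPa.

130 MPa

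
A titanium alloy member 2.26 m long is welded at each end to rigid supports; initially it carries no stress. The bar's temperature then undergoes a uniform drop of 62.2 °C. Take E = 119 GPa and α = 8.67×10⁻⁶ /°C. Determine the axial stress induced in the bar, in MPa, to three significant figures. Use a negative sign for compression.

64.2 MPa

Free thermal expansion αLΔT = 8.67e-6 · 2260 · -62.2 = -1.219 mm.
The walls impose strain ε = −(-1.219)/2260 = 5.3927e-04; σ = Eε = 119000 · 5.3927e-04 = 64.17 MPa.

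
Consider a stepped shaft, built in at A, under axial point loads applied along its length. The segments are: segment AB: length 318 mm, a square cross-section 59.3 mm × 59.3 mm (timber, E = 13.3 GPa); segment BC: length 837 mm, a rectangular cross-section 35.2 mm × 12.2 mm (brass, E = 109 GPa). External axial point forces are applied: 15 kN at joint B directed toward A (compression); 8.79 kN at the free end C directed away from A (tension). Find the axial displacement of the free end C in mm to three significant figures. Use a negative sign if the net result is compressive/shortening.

Internal axial forces (sectioning from the free end, tension +): N_BC = 8.79 kN, N_AB = -6.21 kN.
A_AB = 3516 mm².
A_BC = 429.4 mm².
δ_AB = -6210·318/(3516·13300) = -0.04222 mm
δ_BC = 8790·837/(429.4·109000) = 0.1572 mm
δ = Σδ_i = 0.115 mm.

0.115 mm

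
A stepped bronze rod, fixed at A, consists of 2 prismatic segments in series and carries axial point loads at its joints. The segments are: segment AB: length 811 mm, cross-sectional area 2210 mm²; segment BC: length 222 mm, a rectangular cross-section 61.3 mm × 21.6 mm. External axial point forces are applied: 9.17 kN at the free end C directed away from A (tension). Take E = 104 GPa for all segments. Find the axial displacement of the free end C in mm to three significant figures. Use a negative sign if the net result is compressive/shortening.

0.0471 mm

Internal axial forces (sectioning from the free end, tension +): N_BC = 9.17 kN, N_AB = 9.17 kN.
A_BC = 1324 mm².
δ_AB = 9170·811/(2210·104000) = 0.03236 mm
δ_BC = 9170·222/(1324·104000) = 0.01478 mm
δ = Σδ_i = 0.04714 mm.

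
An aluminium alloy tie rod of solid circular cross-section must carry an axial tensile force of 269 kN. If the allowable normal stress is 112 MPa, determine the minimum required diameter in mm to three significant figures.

Required area A ≥ P/σ_allow = 269000/112 = 2402 mm².
For a solid circular section, d ≥ √(4A/π) = 55.3 mm.

55.3 mm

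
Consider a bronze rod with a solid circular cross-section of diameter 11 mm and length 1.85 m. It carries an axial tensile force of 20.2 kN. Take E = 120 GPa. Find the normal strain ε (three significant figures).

0.00177

A = 95.03 mm².
σ = N/A = 212.6 MPa; ε = σ/E = 212.6/120000 = 1.771e-03.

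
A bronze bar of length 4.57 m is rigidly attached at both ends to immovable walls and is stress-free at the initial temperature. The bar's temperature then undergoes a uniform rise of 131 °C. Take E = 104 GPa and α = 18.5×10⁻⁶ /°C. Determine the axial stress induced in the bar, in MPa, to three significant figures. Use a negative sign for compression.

Free thermal expansion αLΔT = 18.5e-6 · 4570 · 131 = 11.08 mm.
The walls impose strain ε = −(11.08)/4570 = -2.4235e-03; σ = Eε = 104000 · -2.4235e-03 = -252 MPa.

-252 MPa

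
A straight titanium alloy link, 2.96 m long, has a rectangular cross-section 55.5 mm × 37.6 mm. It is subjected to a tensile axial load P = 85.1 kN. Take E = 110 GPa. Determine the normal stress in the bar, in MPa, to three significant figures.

40.8 MPa

A = 2087 mm².
σ = N/A = 85100/2087 = 40.78 MPa.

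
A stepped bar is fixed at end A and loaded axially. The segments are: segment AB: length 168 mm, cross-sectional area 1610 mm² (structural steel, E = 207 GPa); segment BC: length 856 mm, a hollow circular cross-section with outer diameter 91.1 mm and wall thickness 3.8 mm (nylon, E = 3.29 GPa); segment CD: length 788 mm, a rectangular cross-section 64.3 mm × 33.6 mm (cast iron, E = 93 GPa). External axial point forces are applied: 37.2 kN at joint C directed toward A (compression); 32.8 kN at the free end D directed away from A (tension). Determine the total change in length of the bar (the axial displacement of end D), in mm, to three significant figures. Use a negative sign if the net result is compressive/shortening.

Internal axial forces (sectioning from the free end, tension +): N_CD = 32.8 kN, N_BC = -4.4 kN, N_AB = -4.4 kN.
A_BC = 1042 mm².
A_CD = 2160 mm².
δ_AB = -4400·168/(1610·207000) = -0.002218 mm
δ_BC = -4400·856/(1042·3290) = -1.098 mm
δ_CD = 32800·788/(2160·93000) = 0.1286 mm
δ = Σδ_i = -0.972 mm.

-0.972 mm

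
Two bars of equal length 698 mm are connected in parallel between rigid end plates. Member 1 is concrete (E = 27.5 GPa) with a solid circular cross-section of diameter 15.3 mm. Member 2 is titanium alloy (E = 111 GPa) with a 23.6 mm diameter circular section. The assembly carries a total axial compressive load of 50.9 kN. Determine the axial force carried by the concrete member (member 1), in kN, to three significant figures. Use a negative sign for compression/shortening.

-4.80 kN

A_1 = 183.9 mm².
A_2 = 437.4 mm².
Equal strain + equilibrium ⇒ each member carries load in proportion to AE: A₁E₁ = 5056000 N, A₂E₂ = 48560000 N, ΣAE = 53610000 N.
F₁ = P·A₁E₁/ΣAE = -50900·5056000/53610000 = -4800 N.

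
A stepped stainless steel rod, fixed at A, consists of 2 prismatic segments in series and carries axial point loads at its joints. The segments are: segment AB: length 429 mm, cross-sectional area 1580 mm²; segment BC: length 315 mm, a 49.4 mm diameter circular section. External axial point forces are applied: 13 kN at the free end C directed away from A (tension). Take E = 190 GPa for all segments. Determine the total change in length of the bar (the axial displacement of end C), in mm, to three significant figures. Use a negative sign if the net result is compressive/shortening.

0.0298 mm

Internal axial forces (sectioning from the free end, tension +): N_BC = 13 kN, N_AB = 13 kN.
A_BC = 1917 mm².
δ_AB = 13000·429/(1580·190000) = 0.01858 mm
δ_BC = 13000·315/(1917·190000) = 0.01124 mm
δ = Σδ_i = 0.02982 mm.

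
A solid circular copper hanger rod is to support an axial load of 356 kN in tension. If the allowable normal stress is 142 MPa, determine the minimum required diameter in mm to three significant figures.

56.5 mm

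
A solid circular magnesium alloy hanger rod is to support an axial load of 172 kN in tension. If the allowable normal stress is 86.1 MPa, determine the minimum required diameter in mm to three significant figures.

50.4 mm

Required area A ≥ P/σ_allow = 172000/86.1 = 1998 mm².
For a solid circular section, d ≥ √(4A/π) = 50.43 mm.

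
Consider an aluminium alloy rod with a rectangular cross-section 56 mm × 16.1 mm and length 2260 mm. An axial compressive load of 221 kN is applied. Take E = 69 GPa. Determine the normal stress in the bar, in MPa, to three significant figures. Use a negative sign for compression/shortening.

-245 MPa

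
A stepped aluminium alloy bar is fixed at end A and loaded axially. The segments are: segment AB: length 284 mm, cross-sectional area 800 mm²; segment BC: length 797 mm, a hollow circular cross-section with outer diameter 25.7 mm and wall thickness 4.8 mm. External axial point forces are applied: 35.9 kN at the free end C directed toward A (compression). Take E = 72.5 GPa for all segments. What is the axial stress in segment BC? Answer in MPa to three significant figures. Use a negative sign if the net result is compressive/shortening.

-114 MPa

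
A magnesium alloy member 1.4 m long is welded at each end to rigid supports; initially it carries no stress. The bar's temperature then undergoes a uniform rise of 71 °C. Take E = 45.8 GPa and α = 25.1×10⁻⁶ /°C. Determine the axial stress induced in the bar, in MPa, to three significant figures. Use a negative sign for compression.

-81.6 MPa

Free thermal expansion αLΔT = 25.1e-6 · 1400 · 71 = 2.495 mm.
The walls impose strain ε = −(2.495)/1400 = -1.7821e-03; σ = Eε = 45800 · -1.7821e-03 = -81.62 MPa.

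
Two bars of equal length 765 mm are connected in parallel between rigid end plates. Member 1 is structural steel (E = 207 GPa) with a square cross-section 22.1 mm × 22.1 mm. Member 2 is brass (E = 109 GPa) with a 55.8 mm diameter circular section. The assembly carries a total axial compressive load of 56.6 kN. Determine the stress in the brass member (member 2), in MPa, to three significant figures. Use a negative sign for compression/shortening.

A_1 = 488.4 mm².
A_2 = 2445 mm².
Equal strain + equilibrium ⇒ each member carries load in proportion to AE: A₁E₁ = 101100000 N, A₂E₂ = 266600000 N, ΣAE = 367700000 N.
σ₂ = P·E₂/ΣAE = -56600·109000/367700000 = -16.78 MPa.

-16.8 MPa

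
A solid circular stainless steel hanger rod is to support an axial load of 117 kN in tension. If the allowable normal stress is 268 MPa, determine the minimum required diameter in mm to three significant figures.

Required area A ≥ P/σ_allow = 117000/268 = 436.6 mm².
For a solid circular section, d ≥ √(4A/π) = 23.58 mm.

23.6 mm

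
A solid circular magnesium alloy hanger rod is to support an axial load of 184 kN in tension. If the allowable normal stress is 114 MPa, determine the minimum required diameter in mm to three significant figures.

45.3 mm

Required area A ≥ P/σ_allow = 184000/114 = 1614 mm².
For a solid circular section, d ≥ √(4A/π) = 45.33 mm.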